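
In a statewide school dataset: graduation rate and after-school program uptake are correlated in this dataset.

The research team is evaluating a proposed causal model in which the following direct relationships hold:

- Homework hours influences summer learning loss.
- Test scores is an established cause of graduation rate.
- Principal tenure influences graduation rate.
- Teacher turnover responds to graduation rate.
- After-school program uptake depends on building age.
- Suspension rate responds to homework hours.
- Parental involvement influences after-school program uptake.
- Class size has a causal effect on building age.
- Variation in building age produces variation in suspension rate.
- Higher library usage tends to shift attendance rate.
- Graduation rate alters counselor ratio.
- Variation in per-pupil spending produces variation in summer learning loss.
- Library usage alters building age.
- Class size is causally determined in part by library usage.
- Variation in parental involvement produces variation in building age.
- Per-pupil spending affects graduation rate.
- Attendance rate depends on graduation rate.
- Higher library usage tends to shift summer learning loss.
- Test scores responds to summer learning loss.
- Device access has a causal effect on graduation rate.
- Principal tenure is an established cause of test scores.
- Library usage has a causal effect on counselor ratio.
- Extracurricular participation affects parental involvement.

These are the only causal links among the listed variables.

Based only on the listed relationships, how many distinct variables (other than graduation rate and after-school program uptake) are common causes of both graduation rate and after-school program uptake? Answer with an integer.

The common causes are: library usage (to graduation rate via library usage → summer learning loss → test scores → graduation rate; to after-school program uptake via library usage → building age → after-school program uptake).
Every other variable lacks a causal path to at least one of graduation rate and after-school program uptake.

1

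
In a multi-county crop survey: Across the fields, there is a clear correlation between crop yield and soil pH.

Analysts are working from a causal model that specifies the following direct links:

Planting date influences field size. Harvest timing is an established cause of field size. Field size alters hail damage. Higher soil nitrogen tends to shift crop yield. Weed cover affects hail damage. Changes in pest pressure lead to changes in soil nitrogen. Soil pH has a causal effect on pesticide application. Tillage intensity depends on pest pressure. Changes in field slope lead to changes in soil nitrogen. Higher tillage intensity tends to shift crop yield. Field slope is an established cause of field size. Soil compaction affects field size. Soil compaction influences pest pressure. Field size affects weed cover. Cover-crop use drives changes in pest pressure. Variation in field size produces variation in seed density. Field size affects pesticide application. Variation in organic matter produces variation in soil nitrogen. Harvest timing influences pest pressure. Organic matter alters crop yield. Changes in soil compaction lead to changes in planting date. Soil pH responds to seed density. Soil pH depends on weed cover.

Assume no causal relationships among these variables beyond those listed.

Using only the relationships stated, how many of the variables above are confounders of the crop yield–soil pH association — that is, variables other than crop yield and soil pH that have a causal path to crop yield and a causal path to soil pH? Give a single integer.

The common causes are: field slope (to crop yield via field slope → soil nitrogen → crop yield; to soil pH via field slope → field size → seed density → soil pH); harvest timing (to crop yield via harvest timing → pest pressure → soil nitrogen → crop yield; to soil pH via harvest timing → field size → seed density → soil pH); soil compaction (to crop yield via soil compaction → pest pressure → soil nitrogen → crop yield; to soil pH via soil compaction → field size → seed density → soil pH).
Every other variable lacks a causal path to at least one of crop yield and soil pH.

3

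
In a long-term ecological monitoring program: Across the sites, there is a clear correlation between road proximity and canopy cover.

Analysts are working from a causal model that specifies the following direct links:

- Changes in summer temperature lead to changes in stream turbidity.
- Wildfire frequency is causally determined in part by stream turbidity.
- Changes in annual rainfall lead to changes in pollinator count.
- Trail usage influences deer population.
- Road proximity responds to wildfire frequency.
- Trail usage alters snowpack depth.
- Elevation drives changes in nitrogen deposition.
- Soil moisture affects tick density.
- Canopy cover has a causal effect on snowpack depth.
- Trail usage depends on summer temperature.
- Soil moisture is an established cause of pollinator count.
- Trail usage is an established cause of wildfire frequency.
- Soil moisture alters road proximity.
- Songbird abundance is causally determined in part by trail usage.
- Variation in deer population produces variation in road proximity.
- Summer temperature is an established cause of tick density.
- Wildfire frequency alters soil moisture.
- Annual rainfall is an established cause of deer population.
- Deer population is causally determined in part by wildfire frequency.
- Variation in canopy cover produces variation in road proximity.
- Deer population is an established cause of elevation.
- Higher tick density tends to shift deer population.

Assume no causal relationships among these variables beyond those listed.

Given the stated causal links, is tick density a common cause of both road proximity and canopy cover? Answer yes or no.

Tick density has no stated causal path to canopy cover. A confounder must cause both variables, so tick density does not qualify.

no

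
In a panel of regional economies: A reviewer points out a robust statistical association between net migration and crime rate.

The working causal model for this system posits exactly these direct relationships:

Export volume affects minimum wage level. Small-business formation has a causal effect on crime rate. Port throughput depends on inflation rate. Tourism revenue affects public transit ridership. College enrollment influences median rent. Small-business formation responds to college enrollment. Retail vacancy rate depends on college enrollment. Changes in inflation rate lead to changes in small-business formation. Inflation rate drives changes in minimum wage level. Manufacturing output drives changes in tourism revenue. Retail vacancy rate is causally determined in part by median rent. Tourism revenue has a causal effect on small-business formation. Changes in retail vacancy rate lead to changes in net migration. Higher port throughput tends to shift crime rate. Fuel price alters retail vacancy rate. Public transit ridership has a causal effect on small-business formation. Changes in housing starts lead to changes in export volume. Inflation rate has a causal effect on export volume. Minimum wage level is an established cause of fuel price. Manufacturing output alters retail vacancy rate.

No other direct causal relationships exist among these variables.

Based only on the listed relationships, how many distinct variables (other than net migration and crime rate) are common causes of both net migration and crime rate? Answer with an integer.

The common causes are: college enrollment (to net migration via college enrollment → retail vacancy rate → net migration; to crime rate via college enrollment → small-business formation → crime rate); inflation rate (to net migration via inflation rate → minimum wage level → fuel price → retail vacancy rate → net migration; to crime rate via inflation rate → port throughput → crime rate); manufacturing output (to net migration via manufacturing output → retail vacancy rate → net migration; to crime rate via manufacturing output → tourism revenue → small-business formation → crime rate).
Every other variable lacks a causal path to at least one of net migration and crime rate.

3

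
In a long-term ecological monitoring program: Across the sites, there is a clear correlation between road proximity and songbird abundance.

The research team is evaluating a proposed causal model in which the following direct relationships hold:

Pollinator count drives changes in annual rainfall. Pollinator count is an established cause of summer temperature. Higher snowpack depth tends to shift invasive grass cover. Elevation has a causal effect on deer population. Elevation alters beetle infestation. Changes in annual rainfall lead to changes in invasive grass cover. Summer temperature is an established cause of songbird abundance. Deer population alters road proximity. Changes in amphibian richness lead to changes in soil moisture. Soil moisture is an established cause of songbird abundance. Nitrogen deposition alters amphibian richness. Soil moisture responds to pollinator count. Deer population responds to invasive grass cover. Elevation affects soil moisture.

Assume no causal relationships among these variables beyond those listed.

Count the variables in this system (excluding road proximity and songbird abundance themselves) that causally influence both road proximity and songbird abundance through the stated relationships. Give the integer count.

The common causes are: elevation (to road proximity via elevation → deer population → road proximity; to songbird abundance via elevation → soil moisture → songbird abundance); pollinator count (to road proximity via pollinator count → annual rainfall → invasive grass cover → deer population → road proximity; to songbird abundance via pollinator count → summer temperature → songbird abundance).
Every other variable lacks a causal path to at least one of road proximity and songbird abundance.

2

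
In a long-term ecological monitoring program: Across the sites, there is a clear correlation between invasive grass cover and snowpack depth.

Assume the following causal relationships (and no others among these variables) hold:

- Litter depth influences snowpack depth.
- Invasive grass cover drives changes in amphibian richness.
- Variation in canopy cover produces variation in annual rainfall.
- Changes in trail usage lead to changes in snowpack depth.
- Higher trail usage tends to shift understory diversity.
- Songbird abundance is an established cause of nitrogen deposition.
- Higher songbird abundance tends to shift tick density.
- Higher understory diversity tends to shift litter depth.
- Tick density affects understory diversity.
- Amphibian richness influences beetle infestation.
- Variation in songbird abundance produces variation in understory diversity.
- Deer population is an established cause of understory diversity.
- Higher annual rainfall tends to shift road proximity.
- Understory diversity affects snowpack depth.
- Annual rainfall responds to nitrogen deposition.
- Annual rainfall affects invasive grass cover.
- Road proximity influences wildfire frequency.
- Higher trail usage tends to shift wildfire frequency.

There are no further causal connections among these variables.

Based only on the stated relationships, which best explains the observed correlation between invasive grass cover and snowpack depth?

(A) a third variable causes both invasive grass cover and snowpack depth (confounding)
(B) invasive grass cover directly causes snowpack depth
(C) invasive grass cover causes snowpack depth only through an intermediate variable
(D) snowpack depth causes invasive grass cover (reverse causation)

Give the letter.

Songbird abundance causes invasive grass cover (songbird abundance → nitrogen deposition → annual rainfall → invasive grass cover) and snowpack depth (songbird abundance → understory diversity → snowpack depth) — a common cause creating the correlation.
There is no stated path from invasive grass cover to snowpack depth or from snowpack depth to invasive grass cover, so neither direct nor reverse causation applies.

A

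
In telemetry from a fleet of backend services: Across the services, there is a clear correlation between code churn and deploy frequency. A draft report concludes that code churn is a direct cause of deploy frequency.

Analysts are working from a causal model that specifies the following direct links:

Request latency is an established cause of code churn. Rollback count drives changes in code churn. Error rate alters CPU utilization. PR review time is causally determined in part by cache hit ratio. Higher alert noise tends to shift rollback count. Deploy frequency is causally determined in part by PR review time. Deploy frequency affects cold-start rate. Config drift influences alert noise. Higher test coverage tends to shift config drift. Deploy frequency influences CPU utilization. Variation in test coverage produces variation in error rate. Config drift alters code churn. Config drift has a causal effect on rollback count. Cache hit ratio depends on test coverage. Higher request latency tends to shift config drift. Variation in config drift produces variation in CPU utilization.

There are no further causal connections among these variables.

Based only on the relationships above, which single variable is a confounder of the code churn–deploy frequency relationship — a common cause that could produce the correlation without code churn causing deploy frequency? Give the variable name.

Test coverage has a causal path to code churn (test coverage → config drift → code churn) and a separate causal path to deploy frequency (test coverage → cache hit ratio → PR review time → deploy frequency), so it is a common cause of both.
No stated relationship gives code churn a causal route to deploy frequency, so the correlation is explained by the shared upstream cause rather than a direct effect.

test coverage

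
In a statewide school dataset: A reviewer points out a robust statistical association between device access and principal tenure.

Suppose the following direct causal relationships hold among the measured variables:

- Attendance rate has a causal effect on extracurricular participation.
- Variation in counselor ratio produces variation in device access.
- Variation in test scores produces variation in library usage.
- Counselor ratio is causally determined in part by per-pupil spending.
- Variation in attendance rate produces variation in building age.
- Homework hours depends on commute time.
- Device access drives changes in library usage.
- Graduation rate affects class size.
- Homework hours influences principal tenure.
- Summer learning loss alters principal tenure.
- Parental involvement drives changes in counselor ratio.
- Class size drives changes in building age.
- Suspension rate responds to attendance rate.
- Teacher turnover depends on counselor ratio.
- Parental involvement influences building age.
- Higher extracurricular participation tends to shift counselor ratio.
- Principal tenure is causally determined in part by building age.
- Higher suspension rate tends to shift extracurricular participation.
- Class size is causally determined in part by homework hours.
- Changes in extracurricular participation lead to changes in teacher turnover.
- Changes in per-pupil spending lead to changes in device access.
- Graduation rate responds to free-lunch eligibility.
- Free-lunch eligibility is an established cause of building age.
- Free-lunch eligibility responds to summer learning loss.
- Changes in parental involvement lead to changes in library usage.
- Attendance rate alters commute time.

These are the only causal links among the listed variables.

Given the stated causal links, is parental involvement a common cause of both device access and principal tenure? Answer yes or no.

Parental involvement has a causal path to device access (parental involvement → counselor ratio → device access) and to principal tenure (parental involvement → building age → principal tenure), so it is a common cause of both — a confounder.

yes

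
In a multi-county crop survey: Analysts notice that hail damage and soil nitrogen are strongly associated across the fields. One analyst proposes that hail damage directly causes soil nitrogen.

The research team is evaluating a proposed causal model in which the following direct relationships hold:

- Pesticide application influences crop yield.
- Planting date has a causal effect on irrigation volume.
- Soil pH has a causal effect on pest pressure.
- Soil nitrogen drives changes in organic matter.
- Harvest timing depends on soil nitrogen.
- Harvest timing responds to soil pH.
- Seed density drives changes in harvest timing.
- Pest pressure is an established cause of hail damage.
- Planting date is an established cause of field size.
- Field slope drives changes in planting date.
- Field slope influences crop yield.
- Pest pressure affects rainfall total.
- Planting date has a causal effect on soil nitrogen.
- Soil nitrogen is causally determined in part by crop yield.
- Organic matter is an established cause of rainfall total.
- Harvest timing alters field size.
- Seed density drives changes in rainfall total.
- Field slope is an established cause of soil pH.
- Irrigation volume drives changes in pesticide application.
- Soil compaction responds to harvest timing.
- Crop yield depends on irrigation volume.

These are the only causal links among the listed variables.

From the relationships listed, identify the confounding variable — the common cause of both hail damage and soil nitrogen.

field slope

Field slope has a causal path to hail damage (field slope → soil pH → pest pressure → hail damage) and a separate causal path to soil nitrogen (field slope → planting date → soil nitrogen), so it is a common cause of both.
No stated relationship gives hail damage a causal route to soil nitrogen, so the correlation is explained by the shared upstream cause rather than a direct effect.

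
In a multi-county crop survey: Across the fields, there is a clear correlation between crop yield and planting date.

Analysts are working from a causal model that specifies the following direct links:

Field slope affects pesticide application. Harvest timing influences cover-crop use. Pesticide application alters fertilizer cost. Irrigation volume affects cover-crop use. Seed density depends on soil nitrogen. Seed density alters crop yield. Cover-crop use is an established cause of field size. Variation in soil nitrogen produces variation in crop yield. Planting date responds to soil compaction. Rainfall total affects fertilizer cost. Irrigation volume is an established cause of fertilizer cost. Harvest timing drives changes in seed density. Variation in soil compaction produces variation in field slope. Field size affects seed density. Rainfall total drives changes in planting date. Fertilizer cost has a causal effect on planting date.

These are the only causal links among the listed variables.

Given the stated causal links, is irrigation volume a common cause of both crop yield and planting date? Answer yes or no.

Irrigation volume has a causal path to crop yield (irrigation volume → cover-crop use → field size → seed density → crop yield) and to planting date (irrigation volume → fertilizer cost → planting date), so it is a common cause of both — a confounder.

yes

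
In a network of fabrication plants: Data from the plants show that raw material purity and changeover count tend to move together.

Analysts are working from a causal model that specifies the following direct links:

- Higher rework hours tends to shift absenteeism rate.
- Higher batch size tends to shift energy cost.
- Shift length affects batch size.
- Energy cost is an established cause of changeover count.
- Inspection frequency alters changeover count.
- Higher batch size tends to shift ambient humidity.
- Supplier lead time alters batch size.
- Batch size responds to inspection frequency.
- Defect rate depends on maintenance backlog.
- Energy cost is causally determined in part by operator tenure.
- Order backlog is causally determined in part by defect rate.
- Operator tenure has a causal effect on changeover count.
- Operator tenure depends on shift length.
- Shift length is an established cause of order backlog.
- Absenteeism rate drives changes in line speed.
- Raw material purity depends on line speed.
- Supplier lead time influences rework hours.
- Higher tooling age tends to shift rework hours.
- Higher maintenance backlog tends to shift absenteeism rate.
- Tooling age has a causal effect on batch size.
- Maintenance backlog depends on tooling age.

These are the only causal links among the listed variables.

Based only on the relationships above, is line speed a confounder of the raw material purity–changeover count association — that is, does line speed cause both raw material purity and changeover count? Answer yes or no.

no

Line speed has no stated causal path to changeover count. A confounder must cause both variables, so line speed does not qualify.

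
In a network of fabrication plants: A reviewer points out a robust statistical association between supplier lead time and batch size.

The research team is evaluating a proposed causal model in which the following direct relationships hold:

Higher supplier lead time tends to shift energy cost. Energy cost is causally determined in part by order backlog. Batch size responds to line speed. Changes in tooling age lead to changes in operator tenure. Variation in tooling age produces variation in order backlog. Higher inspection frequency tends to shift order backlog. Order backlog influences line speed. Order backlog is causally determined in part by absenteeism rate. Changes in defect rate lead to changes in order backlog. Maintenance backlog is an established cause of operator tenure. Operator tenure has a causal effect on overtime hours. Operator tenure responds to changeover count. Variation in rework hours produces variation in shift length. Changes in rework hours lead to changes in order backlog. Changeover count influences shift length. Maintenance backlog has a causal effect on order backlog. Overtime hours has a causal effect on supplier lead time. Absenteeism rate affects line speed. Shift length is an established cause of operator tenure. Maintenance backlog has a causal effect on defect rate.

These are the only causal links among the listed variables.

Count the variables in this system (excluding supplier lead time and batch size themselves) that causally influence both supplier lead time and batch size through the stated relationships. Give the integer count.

The common causes are: maintenance backlog (to supplier lead time via maintenance backlog → operator tenure → overtime hours → supplier lead time; to batch size via maintenance backlog → order backlog → line speed → batch size); rework hours (to supplier lead time via rework hours → shift length → operator tenure → overtime hours → supplier lead time; to batch size via rework hours → order backlog → line speed → batch size); tooling age (to supplier lead time via tooling age → operator tenure → overtime hours → supplier lead time; to batch size via tooling age → order backlog → line speed → batch size).
Every other variable lacks a causal path to at least one of supplier lead time and batch size.

3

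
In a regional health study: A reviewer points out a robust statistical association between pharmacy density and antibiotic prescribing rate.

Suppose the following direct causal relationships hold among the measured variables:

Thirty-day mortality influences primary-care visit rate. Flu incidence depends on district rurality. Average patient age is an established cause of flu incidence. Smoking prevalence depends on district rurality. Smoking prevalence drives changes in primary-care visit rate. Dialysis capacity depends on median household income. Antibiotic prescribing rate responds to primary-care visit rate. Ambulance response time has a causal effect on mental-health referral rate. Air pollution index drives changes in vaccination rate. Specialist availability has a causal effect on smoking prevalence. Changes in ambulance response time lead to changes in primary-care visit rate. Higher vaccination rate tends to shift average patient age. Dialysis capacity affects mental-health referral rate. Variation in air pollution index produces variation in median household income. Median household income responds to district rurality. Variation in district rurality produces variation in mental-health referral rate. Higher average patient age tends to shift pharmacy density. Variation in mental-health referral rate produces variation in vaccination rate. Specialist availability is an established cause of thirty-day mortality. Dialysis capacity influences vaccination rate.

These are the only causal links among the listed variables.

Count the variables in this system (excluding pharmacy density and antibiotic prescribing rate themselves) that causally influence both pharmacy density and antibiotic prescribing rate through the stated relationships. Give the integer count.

The common causes are: ambulance response time (to pharmacy density via ambulance response time → mental-health referral rate → vaccination rate → average patient age → pharmacy density; to antibiotic prescribing rate via ambulance response time → primary-care visit rate → antibiotic prescribing rate); district rurality (to pharmacy density via district rurality → mental-health referral rate → vaccination rate → average patient age → pharmacy density; to antibiotic prescribing rate via district rurality → smoking prevalence → primary-care visit rate → antibiotic prescribing rate).
Every other variable lacks a causal path to at least one of pharmacy density and antibiotic prescribing rate.

2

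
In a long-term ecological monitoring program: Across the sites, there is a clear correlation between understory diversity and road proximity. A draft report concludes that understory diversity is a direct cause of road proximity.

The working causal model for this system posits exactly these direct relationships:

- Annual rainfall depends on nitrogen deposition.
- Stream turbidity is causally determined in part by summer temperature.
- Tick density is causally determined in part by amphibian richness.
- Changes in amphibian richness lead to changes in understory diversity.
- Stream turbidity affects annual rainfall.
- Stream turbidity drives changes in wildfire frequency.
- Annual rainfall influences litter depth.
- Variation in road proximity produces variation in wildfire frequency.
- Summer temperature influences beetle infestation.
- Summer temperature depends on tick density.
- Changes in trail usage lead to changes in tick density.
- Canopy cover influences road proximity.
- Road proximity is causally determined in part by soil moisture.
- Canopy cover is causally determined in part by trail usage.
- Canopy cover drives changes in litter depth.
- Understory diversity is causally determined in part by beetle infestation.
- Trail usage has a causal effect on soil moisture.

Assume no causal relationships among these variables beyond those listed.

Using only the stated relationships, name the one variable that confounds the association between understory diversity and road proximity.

trail usage

Trail usage has a causal path to understory diversity (trail usage → tick density → summer temperature → beetle infestation → understory diversity) and a separate causal path to road proximity (trail usage → soil moisture → road proximity), so it is a common cause of both.
No stated relationship gives understory diversity a causal route to road proximity, so the correlation is explained by the shared upstream cause rather than a direct effect.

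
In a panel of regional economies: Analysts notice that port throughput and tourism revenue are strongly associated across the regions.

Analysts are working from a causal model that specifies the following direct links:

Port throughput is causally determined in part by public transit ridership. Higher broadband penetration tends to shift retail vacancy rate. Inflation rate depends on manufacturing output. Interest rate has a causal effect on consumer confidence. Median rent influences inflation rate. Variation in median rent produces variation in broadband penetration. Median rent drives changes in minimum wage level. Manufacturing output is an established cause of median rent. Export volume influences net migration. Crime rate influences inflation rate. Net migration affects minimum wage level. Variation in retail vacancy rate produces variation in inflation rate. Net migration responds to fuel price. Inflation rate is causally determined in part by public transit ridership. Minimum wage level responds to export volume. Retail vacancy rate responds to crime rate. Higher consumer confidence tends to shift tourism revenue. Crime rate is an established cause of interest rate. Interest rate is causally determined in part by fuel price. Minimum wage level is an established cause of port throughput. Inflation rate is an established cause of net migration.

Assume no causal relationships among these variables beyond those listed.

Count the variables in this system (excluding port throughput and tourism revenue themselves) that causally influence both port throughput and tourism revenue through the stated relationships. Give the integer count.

2

The common causes are: crime rate (to port throughput via crime rate → inflation rate → net migration → minimum wage level → port throughput; to tourism revenue via crime rate → interest rate → consumer confidence → tourism revenue); fuel price (to port throughput via fuel price → net migration → minimum wage level → port throughput; to tourism revenue via fuel price → interest rate → consumer confidence → tourism revenue).
Every other variable lacks a causal path to at least one of port throughput and tourism revenue.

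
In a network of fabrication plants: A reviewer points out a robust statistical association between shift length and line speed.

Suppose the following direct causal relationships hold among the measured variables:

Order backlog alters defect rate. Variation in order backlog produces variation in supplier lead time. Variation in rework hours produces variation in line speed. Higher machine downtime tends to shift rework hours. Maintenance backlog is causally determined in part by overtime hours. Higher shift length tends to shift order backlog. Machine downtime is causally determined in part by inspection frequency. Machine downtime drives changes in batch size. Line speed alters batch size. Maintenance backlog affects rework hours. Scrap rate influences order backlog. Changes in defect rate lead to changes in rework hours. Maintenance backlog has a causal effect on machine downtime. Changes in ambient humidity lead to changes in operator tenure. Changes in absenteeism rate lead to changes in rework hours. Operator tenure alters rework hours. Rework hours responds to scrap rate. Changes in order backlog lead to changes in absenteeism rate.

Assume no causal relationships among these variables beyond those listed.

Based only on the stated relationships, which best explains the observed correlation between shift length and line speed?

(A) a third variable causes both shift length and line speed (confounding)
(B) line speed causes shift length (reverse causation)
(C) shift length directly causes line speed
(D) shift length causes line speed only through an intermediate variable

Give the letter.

Shift length reaches line speed through shift length → order backlog → absenteeism rate → rework hours → line speed — an indirect causal chain with no direct shift length → line speed link. No variable causes both shift length and line speed, so confounding is ruled out; the effect is mediated.

D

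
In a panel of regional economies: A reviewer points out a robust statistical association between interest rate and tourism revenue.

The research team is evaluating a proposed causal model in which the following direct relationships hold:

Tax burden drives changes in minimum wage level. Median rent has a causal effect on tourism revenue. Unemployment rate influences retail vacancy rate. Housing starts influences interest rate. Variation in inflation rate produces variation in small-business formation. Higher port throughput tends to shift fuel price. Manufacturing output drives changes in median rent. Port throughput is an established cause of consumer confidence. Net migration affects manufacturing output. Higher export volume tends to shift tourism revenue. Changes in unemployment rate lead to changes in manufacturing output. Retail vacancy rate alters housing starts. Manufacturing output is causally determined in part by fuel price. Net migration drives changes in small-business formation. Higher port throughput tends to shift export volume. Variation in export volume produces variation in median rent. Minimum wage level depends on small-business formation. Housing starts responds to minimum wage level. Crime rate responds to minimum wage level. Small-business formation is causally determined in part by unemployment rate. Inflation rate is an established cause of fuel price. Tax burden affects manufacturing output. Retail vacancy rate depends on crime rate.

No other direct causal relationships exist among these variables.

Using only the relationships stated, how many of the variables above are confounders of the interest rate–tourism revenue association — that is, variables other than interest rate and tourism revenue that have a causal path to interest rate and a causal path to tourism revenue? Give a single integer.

The common causes are: inflation rate (to interest rate via inflation rate → small-business formation → minimum wage level → housing starts → interest rate; to tourism revenue via inflation rate → fuel price → manufacturing output → median rent → tourism revenue); net migration (to interest rate via net migration → small-business formation → minimum wage level → housing starts → interest rate; to tourism revenue via net migration → manufacturing output → median rent → tourism revenue); tax burden (to interest rate via tax burden → minimum wage level → housing starts → interest rate; to tourism revenue via tax burden → manufacturing output → median rent → tourism revenue); unemployment rate (to interest rate via unemployment rate → retail vacancy rate → housing starts → interest rate; to tourism revenue via unemployment rate → manufacturing output → median rent → tourism revenue).
Every other variable lacks a causal path to at least one of interest rate and tourism revenue.

4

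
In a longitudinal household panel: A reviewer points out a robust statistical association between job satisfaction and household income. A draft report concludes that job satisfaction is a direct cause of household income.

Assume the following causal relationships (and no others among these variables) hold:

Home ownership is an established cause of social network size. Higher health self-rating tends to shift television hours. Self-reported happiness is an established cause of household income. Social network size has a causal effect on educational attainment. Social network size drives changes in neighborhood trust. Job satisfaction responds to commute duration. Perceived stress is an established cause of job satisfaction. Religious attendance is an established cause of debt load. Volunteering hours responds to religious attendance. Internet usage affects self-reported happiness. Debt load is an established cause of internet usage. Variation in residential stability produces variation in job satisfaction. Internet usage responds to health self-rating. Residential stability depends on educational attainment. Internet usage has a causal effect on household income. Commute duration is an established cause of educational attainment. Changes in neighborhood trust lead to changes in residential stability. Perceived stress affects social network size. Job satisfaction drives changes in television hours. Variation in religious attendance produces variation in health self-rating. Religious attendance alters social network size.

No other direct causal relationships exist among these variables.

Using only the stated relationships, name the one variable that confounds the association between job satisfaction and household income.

religious attendance

Religious attendance has a causal path to job satisfaction (religious attendance → social network size → educational attainment → residential stability → job satisfaction) and a separate causal path to household income (religious attendance → health self-rating → internet usage → household income), so it is a common cause of both.
No stated relationship gives job satisfaction a causal route to household income, so the correlation is explained by the shared upstream cause rather than a direct effect.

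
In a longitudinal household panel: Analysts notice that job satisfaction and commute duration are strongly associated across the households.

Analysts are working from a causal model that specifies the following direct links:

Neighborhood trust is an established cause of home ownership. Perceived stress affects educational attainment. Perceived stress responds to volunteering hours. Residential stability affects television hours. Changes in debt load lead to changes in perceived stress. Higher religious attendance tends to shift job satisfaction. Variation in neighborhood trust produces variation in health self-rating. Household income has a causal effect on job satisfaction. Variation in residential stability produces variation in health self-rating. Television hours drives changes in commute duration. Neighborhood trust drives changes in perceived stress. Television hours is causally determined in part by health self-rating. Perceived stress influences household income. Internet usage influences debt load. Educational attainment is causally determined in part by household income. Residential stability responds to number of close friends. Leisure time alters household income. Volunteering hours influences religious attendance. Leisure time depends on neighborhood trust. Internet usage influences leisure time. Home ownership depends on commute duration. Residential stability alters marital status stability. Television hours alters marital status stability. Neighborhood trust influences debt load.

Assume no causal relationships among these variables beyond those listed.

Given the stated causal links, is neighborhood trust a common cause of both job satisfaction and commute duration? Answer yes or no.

yes

Neighborhood trust has a causal path to job satisfaction (neighborhood trust → perceived stress → household income → job satisfaction) and to commute duration (neighborhood trust → health self-rating → television hours → commute duration), so it is a common cause of both — a confounder.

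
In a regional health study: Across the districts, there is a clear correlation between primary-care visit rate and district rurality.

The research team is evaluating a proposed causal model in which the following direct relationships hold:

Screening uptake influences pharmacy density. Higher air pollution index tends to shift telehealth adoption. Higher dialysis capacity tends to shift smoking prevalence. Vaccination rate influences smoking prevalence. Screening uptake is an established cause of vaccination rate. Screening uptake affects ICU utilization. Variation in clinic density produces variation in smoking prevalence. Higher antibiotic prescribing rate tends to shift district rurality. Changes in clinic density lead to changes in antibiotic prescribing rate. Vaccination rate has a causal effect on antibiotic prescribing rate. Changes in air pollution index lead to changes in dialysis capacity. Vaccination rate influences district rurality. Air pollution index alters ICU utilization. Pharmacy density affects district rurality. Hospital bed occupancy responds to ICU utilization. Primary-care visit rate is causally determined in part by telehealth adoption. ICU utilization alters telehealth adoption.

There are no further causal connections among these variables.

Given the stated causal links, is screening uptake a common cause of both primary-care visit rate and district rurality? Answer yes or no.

yes

Screening uptake has a causal path to primary-care visit rate (screening uptake → ICU utilization → telehealth adoption → primary-care visit rate) and to district rurality (screening uptake → pharmacy density → district rurality), so it is a common cause of both — a confounder.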